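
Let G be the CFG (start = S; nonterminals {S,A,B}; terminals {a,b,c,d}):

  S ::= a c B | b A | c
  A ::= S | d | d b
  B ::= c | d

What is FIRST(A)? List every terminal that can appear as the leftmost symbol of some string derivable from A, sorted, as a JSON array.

FIRST iteration:
round 1:
  A via A→d: +{d}
  B via B→c: +{c}
  B via B→d: +{d}
  S via S→a c B: +{a}
  S via S→b A: +{b}
  S via S→c: +{c}
  FIRST(S)={a,b,c}  FIRST(A)={d}  FIRST(B)={c,d}
round 2:
  A via A→S: +{a,b,c}
  FIRST(S)={a,b,c}  FIRST(A)={a,b,c,d}  FIRST(B)={c,d}
round 3: (no change)
  FIRST(S)={a,b,c}  FIRST(A)={a,b,c,d}  FIRST(B)={c,d}

FIRST(A) = ["a", "b", "c", "d"]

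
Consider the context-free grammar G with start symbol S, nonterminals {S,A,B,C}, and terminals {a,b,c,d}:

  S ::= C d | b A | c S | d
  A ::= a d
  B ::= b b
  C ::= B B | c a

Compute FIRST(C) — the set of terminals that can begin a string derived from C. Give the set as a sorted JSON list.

FIRST iteration:
iter 1:
  A via A→a d: +{a}
  B via B→b b: +{b}
  C via C→B B: +{b}
  C via C→c a: +{c}
  S via S→C d: +{b,c}
  S via S→d: +{d}
  FIRST(S)={b,c,d}  FIRST(A)={a}  FIRST(B)={b}  FIRST(C)={b,c}
iter 2: (stable)
  FIRST(S)={b,c,d}  FIRST(A)={a}  FIRST(B)={b}  FIRST(C)={b,c}

FIRST(C) = ["b", "c"]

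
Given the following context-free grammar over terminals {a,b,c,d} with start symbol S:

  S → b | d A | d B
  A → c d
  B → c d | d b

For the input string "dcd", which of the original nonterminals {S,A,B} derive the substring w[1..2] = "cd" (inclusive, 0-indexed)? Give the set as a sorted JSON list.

CNF form of G:
  S -> T1 A | T1 B | b
  A -> T0 T1
  B -> T0 T1 | T1 T2
  T0 -> c
  T1 -> d
  T2 -> b

CYK fill — only the sub-triangle for w[1..2]:
  T[1,1] 'c' = {T0}  orig:{}
  T[2,2] 'd' = {T1}  orig:{}
  T[1,2] 'cd' = {A,B}

Original NTs in T[1,2] deriving "cd": ["A", "B"]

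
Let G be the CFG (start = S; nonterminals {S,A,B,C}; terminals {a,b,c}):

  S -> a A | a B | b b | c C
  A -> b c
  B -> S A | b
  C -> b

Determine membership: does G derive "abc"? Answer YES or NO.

CNF form of G:
  S -> T0 T0 | T1 C | T2 A | T2 B
  A -> T0 T1
  B -> S A | b
  C -> b
  T0 -> b
  T1 -> c
  T2 -> a

CYK table (by increasing span):
  cell(0,0) a: {T2}  orig:{}
  cell(1,1) b: {B,C,T0}  orig:{B,C}
  cell(2,2) c: {T1}  orig:{}
  cell(0,1) ab: {S}
  cell(1,2) bc: {A}
  cell(0,2) abc: {S}

S ∈ T[0,2] ⇒ YES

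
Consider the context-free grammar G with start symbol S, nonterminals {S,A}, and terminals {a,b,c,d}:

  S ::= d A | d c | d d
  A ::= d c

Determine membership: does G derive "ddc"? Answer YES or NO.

Convert to CNF:
  S -> T0 A | T0 T0 | T0 T1
  A -> T0 T1
  T0 -> d
  T1 -> c

CYK table (by increasing span):
  T[0,0] 'd' = {T0}  orig:{}
  T[1,1] 'd' = {T0}  orig:{}
  T[2,2] 'c' = {T1}  orig:{}
  T[0,1] 'dd' = {S}
  T[1,2] 'dc' = {A,S}
  T[0,2] 'ddc' = {S}

S ∈ T[0,2] ⇒ YES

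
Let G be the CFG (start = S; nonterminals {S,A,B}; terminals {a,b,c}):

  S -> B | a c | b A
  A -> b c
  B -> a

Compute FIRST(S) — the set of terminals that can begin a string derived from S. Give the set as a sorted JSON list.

Compute FIRST by fixpoint:
pass 1:
  A via A→b c: +{b}
  B via B→a: +{a}
  S via S→B: +{a}
  S via S→b A: +{b}
  FIRST[S]={a,b}  FIRST[A]={b}  FIRST[B]={a}
pass 2: — fixpoint
  FIRST[S]={a,b}  FIRST[A]={b}  FIRST[B]={a}

FIRST(S) = ["a", "b"]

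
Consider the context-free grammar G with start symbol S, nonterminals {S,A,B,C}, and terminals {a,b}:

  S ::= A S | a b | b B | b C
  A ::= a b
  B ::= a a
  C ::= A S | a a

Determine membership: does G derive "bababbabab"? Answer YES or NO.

CNF form of G:
  S -> A S | T0 T1 | T1 B | T1 C
  A -> T0 T1
  B -> T0 T0
  C -> A S | T0 T0
  T0 -> a
  T1 -> b

CYK fill:
  T[0,0] 'b' = {T1}  orig:{}
  T[1,1] 'a' = {T0}  orig:{}
  T[2,2] 'b' = {T1}  orig:{}
  T[3,3] 'a' = {T0}  orig:{}
  T[4,4] 'b' = {T1}  orig:{}
  T[5,5] 'b' = {T1}  orig:{}
  T[6,6] 'a' = {T0}  orig:{}
  T[7,7] 'b' = {T1}  orig:{}
  T[8,8] 'a' = {T0}  orig:{}
  T[9,9] 'b' = {T1}  orig:{}
  T[0,1] 'ba' = ∅
  T[1,2] 'ab' = {A,S}
  T[2,3] 'ba' = ∅
  T[3,4] 'ab' = {A,S}
  T[4,5] 'bb' = ∅
  T[5,6] 'ba' = ∅
  T[6,7] 'ab' = {A,S}
  T[7,8] 'ba' = ∅
  T[8,9] 'ab' = {A,S}
  T[0,2] 'bab' = ∅
  T[1,3] 'aba' = ∅
  T[2,4] 'bab' = ∅
  T[3,5] 'abb' = ∅
  T[4,6] 'bba' = ∅
  T[5,7] 'bab' = ∅
  T[6,8] 'aba' = ∅
  T[7,9] 'bab' = ∅
  T[0,3] 'baba' = ∅
  T[1,4] 'abab' = {C,S}
  T[2,5] 'babb' = ∅
  T[3,6] 'abba' = ∅
  T[4,7] 'bbab' = ∅
  T[5,8] 'baba' = ∅
  T[6,9] 'abab' = {C,S}
  T[0,4] 'babab' = {S}
  T[1,5] 'ababb' = ∅
  T[2,6] 'babba' = ∅
  T[3,7] 'abbab' = ∅
  T[4,8] 'bbaba' = ∅
  T[5,9] 'babab' = {S}
  T[0,5] 'bababb' = ∅
  T[1,6] 'ababba' = ∅
  T[2,7] 'babbab' = ∅
  T[3,8] 'abbaba' = ∅
  T[4,9] 'bbabab' = ∅
  T[0,6] 'bababba' = ∅
  T[1,7] 'ababbab' = ∅
  T[2,8] 'babbaba' = ∅
  T[3,9] 'abbabab' = {C,S}
  T[0,7] 'bababbab' = ∅
  T[1,8] 'ababbaba' = ∅
  T[2,9] 'babbabab' = {S}
  T[0,8] 'bababbaba' = ∅
  T[1,9] 'ababbabab' = {C,S}
  T[0,9] 'bababbabab' = {S}

S ∈ T[0,9] ⇒ YES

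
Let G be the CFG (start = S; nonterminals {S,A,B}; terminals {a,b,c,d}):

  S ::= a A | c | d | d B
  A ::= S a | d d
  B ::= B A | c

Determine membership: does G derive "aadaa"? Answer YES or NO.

CNF form of G:
  S -> T0 A | T1 B | c | d
  A -> S T0 | T1 T1
  B -> B A | c
  T0 -> a
  T1 -> d

Fill CYK table bottom-up:
  cell(0,0) a: {T0}  orig:{}
  cell(1,1) a: {T0}  orig:{}
  cell(2,2) d: {S,T1}  orig:{S}
  cell(3,3) a: {T0}  orig:{}
  cell(4,4) a: {T0}  orig:{}
  cell(0,1) aa: ∅
  cell(1,2) ad: ∅
  cell(2,3) da: {A}
  cell(3,4) aa: ∅
  cell(0,2) aad: ∅
  cell(1,3) ada: {S}
  cell(2,4) daa: ∅
  cell(0,3) aada: ∅
  cell(1,4) adaa: {A}
  cell(0,4) aadaa: {S}

S ∈ T[0,4] ⇒ YES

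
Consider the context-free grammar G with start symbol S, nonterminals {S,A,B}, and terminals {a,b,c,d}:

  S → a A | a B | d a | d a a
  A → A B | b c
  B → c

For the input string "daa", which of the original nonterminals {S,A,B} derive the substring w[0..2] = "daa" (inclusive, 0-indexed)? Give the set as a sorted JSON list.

Convert to CNF:
  S -> T2 A | T2 B | T3 T2 | T3 X4
  A -> A B | T0 T1
  B -> c
  T0 -> b
  T1 -> c
  T2 -> a
  T3 -> d
  X4 -> T2 T2

CYK table (by increasing span) (cells [i..j] with 0 ≤ i ≤ j ≤ 2 only):
  T[0,0] 'd' = {T3}  orig:{}
  T[1,1] 'a' = {T2}  orig:{}
  T[2,2] 'a' = {T2}  orig:{}
  T[0,1] 'da' = {S}
  T[1,2] 'aa' = {X4}  orig:{}
  T[0,2] 'daa' = {S}

Original NTs in T[0,2] deriving "daa": ["S"]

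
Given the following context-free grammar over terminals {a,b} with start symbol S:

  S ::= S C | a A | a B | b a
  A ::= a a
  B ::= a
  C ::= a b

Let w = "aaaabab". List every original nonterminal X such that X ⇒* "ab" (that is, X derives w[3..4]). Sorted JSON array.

Convert to CNF:
  S -> S C | T0 A | T0 B | T1 T0
  A -> T0 T0
  B -> a
  C -> T0 T1
  T0 -> a
  T1 -> b

Fill CYK table bottom-up — only the sub-triangle for w[3..4]:
  [3..3]={B,T0}  "a"  orig:{B}
  [4..4]={T1}  "b"  orig:{}
  [3..4]={C}  "ab"

Original NTs in T[3,4] deriving "ab": ["C"]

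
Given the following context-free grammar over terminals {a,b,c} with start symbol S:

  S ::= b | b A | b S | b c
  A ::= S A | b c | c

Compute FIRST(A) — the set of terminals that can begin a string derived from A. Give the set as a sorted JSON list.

FIRST sets, iterate to fixpoint:
pass 1:
  A via A→b c: +{b}
  A via A→c: +{c}
  S via S→b: +{b}
  FIRST[S]={b}  FIRST[A]={b,c}
pass 2: (stable)
  FIRST[S]={b}  FIRST[A]={b,c}

FIRST(A) = ["b", "c"]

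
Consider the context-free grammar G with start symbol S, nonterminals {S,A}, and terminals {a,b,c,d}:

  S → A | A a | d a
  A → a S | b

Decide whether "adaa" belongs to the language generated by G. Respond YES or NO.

CNF form of G:
  S -> A T0 | T0 S | T1 T0 | b
  A -> T0 S | b
  T0 -> a
  T1 -> d

Fill CYK table bottom-up:
  T[0,0] 'a' = {T0}  orig:{}
  T[1,1] 'd' = {T1}  orig:{}
  T[2,2] 'a' = {T0}  orig:{}
  T[3,3] 'a' = {T0}  orig:{}
  T[0,1] 'ad' = ∅
  T[1,2] 'da' = {S}
  T[2,3] 'aa' = ∅
  T[0,2] 'ada' = {A,S}
  T[1,3] 'daa' = ∅
  T[0,3] 'adaa' = {S}

S ∈ T[0,3] ⇒ YES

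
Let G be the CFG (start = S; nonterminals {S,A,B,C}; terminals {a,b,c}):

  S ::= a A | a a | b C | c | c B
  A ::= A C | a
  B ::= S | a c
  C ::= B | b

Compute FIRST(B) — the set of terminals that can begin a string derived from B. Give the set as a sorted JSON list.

FIRST iteration:
iter 1:
  A via A→a: +{a}
  B via B→a c: +{a}
  C via C→B: +{a}
  C via C→b: +{b}
  S via S→a A: +{a}
  S via S→b C: +{b}
  S via S→c: +{c}
  FIRST[S]={a,b,c}  FIRST[A]={a}  FIRST[B]={a}  FIRST[C]={a,b}
iter 2:
  B via B→S: +{b,c}
  C via C→B: +{c}
  FIRST[S]={a,b,c}  FIRST[A]={a}  FIRST[B]={a,b,c}  FIRST[C]={a,b,c}
iter 3: done
  FIRST[S]={a,b,c}  FIRST[A]={a}  FIRST[B]={a,b,c}  FIRST[C]={a,b,c}

FIRST(B) = ["a", "b", "c"]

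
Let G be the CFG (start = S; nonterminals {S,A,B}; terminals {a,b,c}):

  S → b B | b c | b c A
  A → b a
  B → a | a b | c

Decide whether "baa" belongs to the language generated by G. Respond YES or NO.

Convert to CNF:
  S -> T0 B | T0 T2 | T0 X3
  A -> T0 T1
  B -> T1 T0 | a | c
  T0 -> b
  T1 -> a
  T2 -> c
  X3 -> T2 A

CYK table (by increasing span):
  cell(0,0) b: {T0}  orig:{}
  cell(1,1) a: {B,T1}  orig:{B}
  cell(2,2) a: {B,T1}  orig:{B}
  cell(0,1) ba: {A,S}
  cell(1,2) aa: ∅
  cell(0,2) baa: ∅

S ∉ T[0,2] ⇒ NO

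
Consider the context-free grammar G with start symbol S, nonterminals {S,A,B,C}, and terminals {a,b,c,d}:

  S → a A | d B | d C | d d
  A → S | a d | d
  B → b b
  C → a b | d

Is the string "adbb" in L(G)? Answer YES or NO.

Convert to CNF:
  S -> T0 A | T1 B | T1 C | T1 T1
  A -> T0 A | T0 T1 | T1 B | T1 C | T1 T1 | d
  B -> T2 T2
  C -> T0 T2 | d
  T0 -> a
  T1 -> d
  T2 -> b

Fill CYK table bottom-up:
  T[0,0] 'a' = {T0}  orig:{}
  T[1,1] 'd' = {A,C,T1}  orig:{A,C}
  T[2,2] 'b' = {T2}  orig:{}
  T[3,3] 'b' = {T2}  orig:{}
  T[0,1] 'ad' = {A,S}
  T[1,2] 'db' = ∅
  T[2,3] 'bb' = {B}
  T[0,2] 'adb' = ∅
  T[1,3] 'dbb' = {A,S}
  T[0,3] 'adbb' = {A,S}

S ∈ T[0,3] ⇒ YES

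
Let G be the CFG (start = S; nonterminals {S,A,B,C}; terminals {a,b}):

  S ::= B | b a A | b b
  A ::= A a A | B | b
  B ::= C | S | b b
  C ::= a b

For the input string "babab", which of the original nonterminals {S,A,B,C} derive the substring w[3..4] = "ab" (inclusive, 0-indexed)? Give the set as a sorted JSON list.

CNF form of G:
  S -> T0 T1 | T1 T1 | T1 X5
  A -> A X2 | T0 T1 | T1 T1 | T1 X3 | b
  B -> T0 T1 | T1 T1 | T1 X4
  C -> T0 T1
  T0 -> a
  T1 -> b
  X2 -> T0 A
  X3 -> T0 A
  X4 -> T0 A
  X5 -> T0 A

CYK fill, restricted to cells inside w[3..4]:
  cell(3,3) a: {T0}  orig:{}
  cell(4,4) b: {A,T1}  orig:{A}
  cell(3,4) ab: {A,B,C,S,X2,X3,X4,X5}  orig:{A,B,C,S}

Original NTs in T[3,4] deriving "ab": ["A", "B", "C", "S"]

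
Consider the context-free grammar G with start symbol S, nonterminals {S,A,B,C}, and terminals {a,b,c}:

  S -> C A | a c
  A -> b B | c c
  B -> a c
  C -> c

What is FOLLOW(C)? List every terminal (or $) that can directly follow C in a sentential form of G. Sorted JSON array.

FIRST iteration:
round 1:
  A via A→b B: +{b}
  A via A→c c: +{c}
  B via B→a c: +{a}
  C via C→c: +{c}
  S via S→C A: +{c}
  S via S→a c: +{a}
  FIRST[S]={a,c}  FIRST[A]={b,c}  FIRST[B]={a}  FIRST[C]={c}
round 2: done
  FIRST[S]={a,c}  FIRST[A]={b,c}  FIRST[B]={a}  FIRST[C]={c}

Compute FOLLOW by fixpoint:
seed FOLLOW(S) with $
round 1:
  S→C A: FOLLOW(C) ⊇ FIRST(A) = {b,c}; new: +{b,c}
  S→C A: FOLLOW(A) ⊇ FOLLOW(S) ⊇ {$}; new: +{$}
  FOLLOW(S)={$}  FOLLOW(A)={$}  FOLLOW(B)={}  FOLLOW(C)={b,c}
round 2:
  A→b B: FOLLOW(B) ⊇ FOLLOW(A) ⊇ {$}; new: +{$}
  FOLLOW(S)={$}  FOLLOW(A)={$}  FOLLOW(B)={$}  FOLLOW(C)={b,c}
round 3: done
  FOLLOW(S)={$}  FOLLOW(A)={$}  FOLLOW(B)={$}  FOLLOW(C)={b,c}

FOLLOW(C) = ["b", "c"]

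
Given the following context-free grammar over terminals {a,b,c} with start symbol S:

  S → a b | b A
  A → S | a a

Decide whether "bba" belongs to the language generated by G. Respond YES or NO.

CNF form of G:
  S -> T0 T1 | T1 A
  A -> T0 T0 | T0 T1 | T1 A
  T0 -> a
  T1 -> b

Fill CYK table bottom-up:
  cell(0,0) b: {T1}  orig:{}
  cell(1,1) b: {T1}  orig:{}
  cell(2,2) a: {T0}  orig:{}
  cell(0,1) bb: ∅
  cell(1,2) ba: ∅
  cell(0,2) bba: ∅

S ∉ T[0,2] ⇒ NO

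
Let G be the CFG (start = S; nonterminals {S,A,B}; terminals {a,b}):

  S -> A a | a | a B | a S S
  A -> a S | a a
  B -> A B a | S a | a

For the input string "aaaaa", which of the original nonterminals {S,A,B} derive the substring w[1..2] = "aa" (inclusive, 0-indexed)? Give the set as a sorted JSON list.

Convert to CNF:
  S -> A T0 | T0 B | T0 X2 | a
  A -> T0 S | T0 T0
  B -> A X1 | S T0 | a
  T0 -> a
  X1 -> B T0
  X2 -> S S

CYK table (by increasing span) — only the sub-triangle for w[1..2]:
  [1..1]={B,S,T0}  "a"  orig:{B,S}
  [2..2]={B,S,T0}  "a"  orig:{B,S}
  [1..2]={A,B,S,X1,X2}  "aa"  orig:{A,B,S}

Original NTs in T[1,2] deriving "aa": ["A", "B", "S"]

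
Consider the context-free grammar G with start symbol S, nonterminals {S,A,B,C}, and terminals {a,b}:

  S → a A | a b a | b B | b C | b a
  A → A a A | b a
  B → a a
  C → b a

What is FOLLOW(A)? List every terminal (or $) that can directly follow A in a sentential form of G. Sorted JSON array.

Compute FIRST by fixpoint:
pass 1:
  A via A→b a: +{b}
  B via B→a a: +{a}
  C via C→b a: +{b}
  S via S→a A: +{a}
  S via S→b B: +{b}
  FIRST(S)={a,b}  FIRST(A)={b}  FIRST(B)={a}  FIRST(C)={b}
pass 2: (stable)
  FIRST(S)={a,b}  FIRST(A)={b}  FIRST(B)={a}  FIRST(C)={b}

Compute FOLLOW by fixpoint:
FOLLOW(S) := {$}
iter 1:
  A→A a A: FOLLOW(A) ⊇ FIRST(a) = {a}; new: +{a}
  S→a A: FOLLOW(A) ⊇ FOLLOW(S) ⊇ {$}; new: +{$}
  S→b B: FOLLOW(B) ⊇ FOLLOW(S) ⊇ {$}; new: +{$}
  S→b C: FOLLOW(C) ⊇ FOLLOW(S) ⊇ {$}; new: +{$}
  S: {$}  A: {$,a}  B: {$}  C: {$}
iter 2: — fixpoint
  S: {$}  A: {$,a}  B: {$}  C: {$}

FOLLOW(A) = ["$", "a"]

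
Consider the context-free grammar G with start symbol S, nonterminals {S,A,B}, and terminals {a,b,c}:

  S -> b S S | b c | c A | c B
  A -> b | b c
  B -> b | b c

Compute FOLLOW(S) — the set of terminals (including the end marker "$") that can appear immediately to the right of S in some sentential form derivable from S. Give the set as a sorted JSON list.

FIRST iteration:
iter 1:
  A via A→b: +{b}
  B via B→b: +{b}
  S via S→b S S: +{b}
  S via S→c A: +{c}
  S: {b,c}  A: {b}  B: {b}
iter 2: (stable)
  S: {b,c}  A: {b}  B: {b}

FOLLOW sets:
seed FOLLOW(S) with $
round 1:
  S→b S S: FOLLOW(S) ⊇ FIRST(S) = {b,c}; new: +{b,c}
  S→c A: FOLLOW(A) ⊇ FOLLOW(S) ⊇ {$,b,c}; new: +{$,b,c}
  S→c B: FOLLOW(B) ⊇ FOLLOW(S) ⊇ {$,b,c}; new: +{$,b,c}
  FOLLOW(S)={$,b,c}  FOLLOW(A)={$,b,c}  FOLLOW(B)={$,b,c}
round 2: (no change)
  FOLLOW(S)={$,b,c}  FOLLOW(A)={$,b,c}  FOLLOW(B)={$,b,c}

FOLLOW(S) = ["$", "b", "c"]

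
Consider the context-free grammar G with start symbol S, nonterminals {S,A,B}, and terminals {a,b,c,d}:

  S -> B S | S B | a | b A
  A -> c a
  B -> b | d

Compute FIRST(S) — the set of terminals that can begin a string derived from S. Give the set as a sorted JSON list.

FIRST iteration:
[1]
  A via A→c a: +{c}
  B via B→b: +{b}
  B via B→d: +{d}
  S via S→B S: +{b,d}
  S via S→a: +{a}
  S: {a,b,d}  A: {c}  B: {b,d}
[2] done
  S: {a,b,d}  A: {c}  B: {b,d}

FIRST(S) = ["a", "b", "d"]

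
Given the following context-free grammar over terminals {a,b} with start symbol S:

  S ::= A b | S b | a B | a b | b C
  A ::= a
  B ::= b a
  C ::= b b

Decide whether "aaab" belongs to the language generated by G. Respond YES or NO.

CNF form of G:
  S -> A T0 | S T0 | T0 C | T1 B | T1 T0
  A -> a
  B -> T0 T1
  C -> T0 T0
  T0 -> b
  T1 -> a

CYK table (by increasing span):
  [0..0]={A,T1}  "a"  orig:{A}
  [1..1]={A,T1}  "a"  orig:{A}
  [2..2]={A,T1}  "a"  orig:{A}
  [3..3]={T0}  "b"  orig:{}
  [0..1]=∅  "aa"
  [1..2]=∅  "aa"
  [2..3]={S}  "ab"
  [0..2]=∅  "aaa"
  [1..3]=∅  "aab"
  [0..3]=∅  "aaab"

S ∉ T[0,3] ⇒ NO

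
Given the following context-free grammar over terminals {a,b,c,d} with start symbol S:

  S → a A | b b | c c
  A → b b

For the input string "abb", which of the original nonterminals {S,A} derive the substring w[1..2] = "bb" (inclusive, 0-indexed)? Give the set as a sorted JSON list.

Convert to CNF:
  S -> T0 T0 | T1 A | T2 T2
  A -> T0 T0
  T0 -> b
  T1 -> a
  T2 -> c

CYK table (by increasing span) — only the sub-triangle for w[1..2]:
  [1..1]={T0}  "b"  orig:{}
  [2..2]={T0}  "b"  orig:{}
  [1..2]={A,S}  "bb"

Original NTs in T[1,2] deriving "bb": ["A", "S"]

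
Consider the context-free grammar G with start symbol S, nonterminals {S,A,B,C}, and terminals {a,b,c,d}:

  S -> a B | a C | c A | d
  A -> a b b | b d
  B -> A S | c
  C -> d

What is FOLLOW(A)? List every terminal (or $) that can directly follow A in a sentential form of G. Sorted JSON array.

FIRST iteration:
[1]
  A via A→a b b: +{a}
  A via A→b d: +{b}
  B via B→A S: +{a,b}
  B via B→c: +{c}
  C via C→d: +{d}
  S via S→a B: +{a}
  S via S→c A: +{c}
  S via S→d: +{d}
  S: {a,c,d}  A: {a,b}  B: {a,b,c}  C: {d}
[2] (stable)
  S: {a,c,d}  A: {a,b}  B: {a,b,c}  C: {d}

FOLLOW iteration:
FOLLOW(S) := {$}
pass 1:
  B→A S: FOLLOW(A) ⊇ FIRST(S) = {a,c,d}; new: +{a,c,d}
  S→a B: FOLLOW(B) ⊇ FOLLOW(S) ⊇ {$}; new: +{$}
  S→a C: FOLLOW(C) ⊇ FOLLOW(S) ⊇ {$}; new: +{$}
  S→c A: FOLLOW(A) ⊇ FOLLOW(S) ⊇ {$}; new: +{$}
  S: {$}  A: {$,a,c,d}  B: {$}  C: {$}
pass 2: (stable)
  S: {$}  A: {$,a,c,d}  B: {$}  C: {$}

FOLLOW(A) = ["$", "a", "c", "d"]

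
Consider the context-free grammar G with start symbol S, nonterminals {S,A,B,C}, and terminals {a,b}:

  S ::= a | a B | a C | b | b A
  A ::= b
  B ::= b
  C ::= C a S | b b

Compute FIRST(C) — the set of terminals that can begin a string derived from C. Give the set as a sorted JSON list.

FIRST iteration:
pass 1:
  A via A→b: +{b}
  B via B→b: +{b}
  C via C→b b: +{b}
  S via S→a: +{a}
  S via S→b: +{b}
  S: {a,b}  A: {b}  B: {b}  C: {b}
pass 2: — fixpoint
  S: {a,b}  A: {b}  B: {b}  C: {b}

FIRST(C) = ["b"]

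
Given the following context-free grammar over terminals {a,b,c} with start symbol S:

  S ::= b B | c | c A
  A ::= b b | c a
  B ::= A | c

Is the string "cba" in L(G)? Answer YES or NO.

Convert to CNF:
  S -> T0 B | T1 A | c
  A -> T0 T0 | T1 T2
  B -> T0 T0 | T1 T2 | c
  T0 -> b
  T1 -> c
  T2 -> a

CYK fill:
  cell(0,0) c: {B,S,T1}  orig:{B,S}
  cell(1,1) b: {T0}  orig:{}
  cell(2,2) a: {T2}  orig:{}
  cell(0,1) cb: ∅
  cell(1,2) ba: ∅
  cell(0,2) cba: ∅

S ∉ T[0,2] ⇒ NO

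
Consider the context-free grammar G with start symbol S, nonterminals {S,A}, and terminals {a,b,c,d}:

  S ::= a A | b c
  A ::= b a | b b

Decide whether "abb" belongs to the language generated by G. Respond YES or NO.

Convert to CNF:
  S -> T0 T2 | T1 A
  A -> T0 T0 | T0 T1
  T0 -> b
  T1 -> a
  T2 -> c

CYK table (by increasing span):
  cell(0,0) a: {T1}  orig:{}
  cell(1,1) b: {T0}  orig:{}
  cell(2,2) b: {T0}  orig:{}
  cell(0,1) ab: ∅
  cell(1,2) bb: {A}
  cell(0,2) abb: {S}

S ∈ T[0,2] ⇒ YES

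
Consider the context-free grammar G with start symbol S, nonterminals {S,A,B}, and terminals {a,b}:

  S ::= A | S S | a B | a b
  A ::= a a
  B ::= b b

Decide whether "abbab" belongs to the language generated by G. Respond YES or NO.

Convert to CNF:
  S -> S S | T0 B | T0 T0 | T0 T1
  A -> T0 T0
  B -> T1 T1
  T0 -> a
  T1 -> b

CYK fill:
  T[0,0] 'a' = {T0}  orig:{}
  T[1,1] 'b' = {T1}  orig:{}
  T[2,2] 'b' = {T1}  orig:{}
  T[3,3] 'a' = {T0}  orig:{}
  T[4,4] 'b' = {T1}  orig:{}
  T[0,1] 'ab' = {S}
  T[1,2] 'bb' = {B}
  T[2,3] 'ba' = ∅
  T[3,4] 'ab' = {S}
  T[0,2] 'abb' = {S}
  T[1,3] 'bba' = ∅
  T[2,4] 'bab' = ∅
  T[0,3] 'abba' = ∅
  T[1,4] 'bbab' = ∅
  T[0,4] 'abbab' = {S}

S ∈ T[0,4] ⇒ YES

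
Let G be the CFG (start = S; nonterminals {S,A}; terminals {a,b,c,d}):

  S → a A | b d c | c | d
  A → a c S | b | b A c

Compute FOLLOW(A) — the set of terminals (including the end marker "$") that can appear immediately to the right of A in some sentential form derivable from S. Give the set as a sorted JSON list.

Compute FIRST by fixpoint:
round 1:
  A via A→a c S: +{a}
  A via A→b: +{b}
  S via S→a A: +{a}
  S via S→b d c: +{b}
  S via S→c: +{c}
  S via S→d: +{d}
  FIRST(S)={a,b,c,d}  FIRST(A)={a,b}
round 2: done
  FIRST(S)={a,b,c,d}  FIRST(A)={a,b}

Compute FOLLOW by fixpoint:
FOLLOW(S) := {$}
[1]
  A→b A c: FOLLOW(A) ⊇ FIRST(c) = {c}; new: +{c}
  S→a A: FOLLOW(A) ⊇ FOLLOW(S) ⊇ {$}; new: +{$}
  S: {$}  A: {$,c}
[2]
  A→a c S: FOLLOW(S) ⊇ FOLLOW(A) ⊇ {$,c}; new: +{c}
  S: {$,c}  A: {$,c}
[3] (no change)
  S: {$,c}  A: {$,c}

FOLLOW(A) = ["$", "c"]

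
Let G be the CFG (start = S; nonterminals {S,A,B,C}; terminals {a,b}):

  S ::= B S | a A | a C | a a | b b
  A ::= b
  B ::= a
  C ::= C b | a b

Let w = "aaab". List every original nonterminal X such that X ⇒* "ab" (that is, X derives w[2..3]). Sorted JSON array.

CNF form of G:
  S -> B S | T0 T0 | T1 A | T1 C | T1 T1
  A -> b
  B -> a
  C -> C T0 | T1 T0
  T0 -> b
  T1 -> a

CYK table (by increasing span) — only the sub-triangle for w[2..3]:
  [2..2]={B,T1}  "a"  orig:{B}
  [3..3]={A,T0}  "b"  orig:{A}
  [2..3]={C,S}  "ab"

Original NTs in T[2,3] deriving "ab": ["C", "S"]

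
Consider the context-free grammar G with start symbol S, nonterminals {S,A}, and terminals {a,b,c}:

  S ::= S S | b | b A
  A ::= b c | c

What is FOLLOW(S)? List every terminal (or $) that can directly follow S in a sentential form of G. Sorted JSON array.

FIRST iteration:
pass 1:
  A via A→b c: +{b}
  A via A→c: +{c}
  S via S→b: +{b}
  S: {b}  A: {b,c}
pass 2: done
  S: {b}  A: {b,c}

FOLLOW iteration:
seed FOLLOW(S) with $
pass 1:
  S→S S: FOLLOW(S) ⊇ FIRST(S) = {b}; new: +{b}
  S→b A: FOLLOW(A) ⊇ FOLLOW(S) ⊇ {$,b}; new: +{$,b}
  FOLLOW(S)={$,b}  FOLLOW(A)={$,b}
pass 2: (no change)
  FOLLOW(S)={$,b}  FOLLOW(A)={$,b}

FOLLOW(S) = ["$", "b"]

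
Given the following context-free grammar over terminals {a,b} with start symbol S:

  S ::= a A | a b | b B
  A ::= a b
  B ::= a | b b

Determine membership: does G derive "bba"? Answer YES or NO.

Convert to CNF:
  S -> T0 A | T0 T1 | T1 B
  A -> T0 T1
  B -> T1 T1 | a
  T0 -> a
  T1 -> b

CYK fill:
  [0..0]={T1}  "b"  orig:{}
  [1..1]={T1}  "b"  orig:{}
  [2..2]={B,T0}  "a"  orig:{B}
  [0..1]={B}  "bb"
  [1..2]={S}  "ba"
  [0..2]=∅  "bba"

S ∉ T[0,2] ⇒ NO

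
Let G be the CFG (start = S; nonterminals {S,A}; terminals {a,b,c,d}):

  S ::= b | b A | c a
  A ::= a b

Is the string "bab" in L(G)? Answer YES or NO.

Convert to CNF:
  S -> T1 A | T2 T0 | b
  A -> T0 T1
  T0 -> a
  T1 -> b
  T2 -> c

Fill CYK table bottom-up:
  cell(0,0) b: {S,T1}  orig:{S}
  cell(1,1) a: {T0}  orig:{}
  cell(2,2) b: {S,T1}  orig:{S}
  cell(0,1) ba: ∅
  cell(1,2) ab: {A}
  cell(0,2) bab: {S}

S ∈ T[0,2] ⇒ YES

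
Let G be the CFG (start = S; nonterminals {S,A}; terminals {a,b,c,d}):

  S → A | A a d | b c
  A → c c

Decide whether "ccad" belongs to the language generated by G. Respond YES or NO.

Convert to CNF:
  S -> A X4 | T0 T0 | T3 T0
  A -> T0 T0
  T0 -> c
  T1 -> a
  T2 -> d
  T3 -> b
  X4 -> T1 T2

CYK table (by increasing span):
  cell(0,0) c: {T0}  orig:{}
  cell(1,1) c: {T0}  orig:{}
  cell(2,2) a: {T1}  orig:{}
  cell(3,3) d: {T2}  orig:{}
  cell(0,1) cc: {A,S}
  cell(1,2) ca: ∅
  cell(2,3) ad: {X4}  orig:{}
  cell(0,2) cca: ∅
  cell(1,3) cad: ∅
  cell(0,3) ccad: {S}

S ∈ T[0,3] ⇒ YES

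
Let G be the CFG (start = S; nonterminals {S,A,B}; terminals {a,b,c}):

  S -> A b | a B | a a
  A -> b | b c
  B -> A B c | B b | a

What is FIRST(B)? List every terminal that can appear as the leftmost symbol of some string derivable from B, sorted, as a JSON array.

Compute FIRST by fixpoint:
pass 1:
  A via A→b: +{b}
  B via B→A B c: +{b}
  B via B→a: +{a}
  S via S→A b: +{b}
  S via S→a B: +{a}
  FIRST[S]={a,b}  FIRST[A]={b}  FIRST[B]={a,b}
pass 2: (stable)
  FIRST[S]={a,b}  FIRST[A]={b}  FIRST[B]={a,b}

FIRST(B) = ["a", "b"]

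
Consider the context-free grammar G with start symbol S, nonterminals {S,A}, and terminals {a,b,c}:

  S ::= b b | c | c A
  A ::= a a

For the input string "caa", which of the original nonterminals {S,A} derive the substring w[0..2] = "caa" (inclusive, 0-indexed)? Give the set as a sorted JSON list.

Convert to CNF:
  S -> T1 T1 | T2 A | c
  A -> T0 T0
  T0 -> a
  T1 -> b
  T2 -> c

Fill CYK table bottom-up, restricted to cells inside w[0..2]:
  cell(0,0) c: {S,T2}  orig:{S}
  cell(1,1) a: {T0}  orig:{}
  cell(2,2) a: {T0}  orig:{}
  cell(0,1) ca: ∅
  cell(1,2) aa: {A}
  cell(0,2) caa: {S}

Original NTs in T[0,2] deriving "caa": ["S"]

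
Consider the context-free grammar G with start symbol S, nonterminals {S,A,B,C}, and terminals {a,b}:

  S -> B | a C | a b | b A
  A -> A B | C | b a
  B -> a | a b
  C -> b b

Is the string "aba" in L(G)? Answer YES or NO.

CNF form of G:
  S -> T0 A | T1 C | T1 T0 | a
  A -> A B | T0 T0 | T0 T1
  B -> T1 T0 | a
  C -> T0 T0
  T0 -> b
  T1 -> a

CYK fill:
  T[0,0] 'a' = {B,S,T1}  orig:{B,S}
  T[1,1] 'b' = {T0}  orig:{}
  T[2,2] 'a' = {B,S,T1}  orig:{B,S}
  T[0,1] 'ab' = {B,S}
  T[1,2] 'ba' = {A}
  T[0,2] 'aba' = ∅

S ∉ T[0,2] ⇒ NO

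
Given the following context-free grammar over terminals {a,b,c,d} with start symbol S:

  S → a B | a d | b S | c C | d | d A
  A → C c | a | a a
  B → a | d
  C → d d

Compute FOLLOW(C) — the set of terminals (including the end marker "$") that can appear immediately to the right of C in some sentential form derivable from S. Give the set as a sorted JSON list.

FIRST iteration:
round 1:
  A via A→a: +{a}
  B via B→a: +{a}
  B via B→d: +{d}
  C via C→d d: +{d}
  S via S→a B: +{a}
  S via S→b S: +{b}
  S via S→c C: +{c}
  S via S→d: +{d}
  FIRST[S]={a,b,c,d}  FIRST[A]={a}  FIRST[B]={a,d}  FIRST[C]={d}
round 2:
  A via A→C c: +{d}
  FIRST[S]={a,b,c,d}  FIRST[A]={a,d}  FIRST[B]={a,d}  FIRST[C]={d}
round 3: done
  FIRST[S]={a,b,c,d}  FIRST[A]={a,d}  FIRST[B]={a,d}  FIRST[C]={d}

FOLLOW sets:
initialize: $ ∈ FOLLOW(S)
iter 1:
  A→C c: FOLLOW(C) ⊇ FIRST(c) = {c}; new: +{c}
  S→a B: FOLLOW(B) ⊇ FOLLOW(S) ⊇ {$}; new: +{$}
  S→c C: FOLLOW(C) ⊇ FOLLOW(S) ⊇ {$}; new: +{$}
  S→d A: FOLLOW(A) ⊇ FOLLOW(S) ⊇ {$}; new: +{$}
  FOLLOW(S)={$}  FOLLOW(A)={$}  FOLLOW(B)={$}  FOLLOW(C)={$,c}
iter 2: (no change)
  FOLLOW(S)={$}  FOLLOW(A)={$}  FOLLOW(B)={$}  FOLLOW(C)={$,c}

FOLLOW(C) = ["$", "c"]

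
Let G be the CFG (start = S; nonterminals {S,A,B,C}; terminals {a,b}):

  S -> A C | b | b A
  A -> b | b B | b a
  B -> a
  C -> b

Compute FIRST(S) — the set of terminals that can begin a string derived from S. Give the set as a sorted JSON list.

FIRST iteration:
iter 1:
  A via A→b: +{b}
  B via B→a: +{a}
  C via C→b: +{b}
  S via S→A C: +{b}
  FIRST(S)={b}  FIRST(A)={b}  FIRST(B)={a}  FIRST(C)={b}
iter 2: — fixpoint
  FIRST(S)={b}  FIRST(A)={b}  FIRST(B)={a}  FIRST(C)={b}

FIRST(S) = ["b"]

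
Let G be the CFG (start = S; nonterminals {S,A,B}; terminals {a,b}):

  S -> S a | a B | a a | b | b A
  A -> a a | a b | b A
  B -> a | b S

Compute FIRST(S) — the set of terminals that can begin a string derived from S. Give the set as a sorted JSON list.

FIRST sets, iterate to fixpoint:
round 1:
  A via A→a a: +{a}
  A via A→b A: +{b}
  B via B→a: +{a}
  B via B→b S: +{b}
  S via S→a B: +{a}
  S via S→b: +{b}
  FIRST[S]={a,b}  FIRST[A]={a,b}  FIRST[B]={a,b}
round 2: — fixpoint
  FIRST[S]={a,b}  FIRST[A]={a,b}  FIRST[B]={a,b}

FIRST(S) = ["a", "b"]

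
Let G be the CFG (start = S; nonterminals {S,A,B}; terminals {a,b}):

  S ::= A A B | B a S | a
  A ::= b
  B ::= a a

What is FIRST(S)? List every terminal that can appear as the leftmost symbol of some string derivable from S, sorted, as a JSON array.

Compute FIRST by fixpoint:
iter 1:
  A via A→b: +{b}
  B via B→a a: +{a}
  S via S→A A B: +{b}
  S via S→B a S: +{a}
  S: {a,b}  A: {b}  B: {a}
iter 2: done
  S: {a,b}  A: {b}  B: {a}

FIRST(S) = ["a", "b"]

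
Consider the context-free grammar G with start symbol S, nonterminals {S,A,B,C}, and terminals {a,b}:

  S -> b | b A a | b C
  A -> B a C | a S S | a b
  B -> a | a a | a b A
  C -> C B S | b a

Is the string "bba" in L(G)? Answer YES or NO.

CNF form of G:
  S -> T1 C | T1 X6 | b
  A -> B X2 | T0 T1 | T0 X3
  B -> T0 T0 | T0 X4 | a
  C -> C X5 | T1 T0
  T0 -> a
  T1 -> b
  X2 -> T0 C
  X3 -> S S
  X4 -> T1 A
  X5 -> B S
  X6 -> A T0

CYK fill:
  [0..0]={S,T1}  "b"  orig:{S}
  [1..1]={S,T1}  "b"  orig:{S}
  [2..2]={B,T0}  "a"  orig:{B}
  [0..1]={X3}  "bb"  orig:{}
  [1..2]={C}  "ba"
  [0..2]={S}  "bba"

S ∈ T[0,2] ⇒ YES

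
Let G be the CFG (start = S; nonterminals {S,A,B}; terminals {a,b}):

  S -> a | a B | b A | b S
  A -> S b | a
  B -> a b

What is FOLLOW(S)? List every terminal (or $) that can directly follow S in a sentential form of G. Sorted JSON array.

Compute FIRST by fixpoint:
round 1:
  A via A→a: +{a}
  B via B→a b: +{a}
  S via S→a: +{a}
  S via S→b A: +{b}
  S: {a,b}  A: {a}  B: {a}
round 2:
  A via A→S b: +{b}
  S: {a,b}  A: {a,b}  B: {a}
round 3: (no change)
  S: {a,b}  A: {a,b}  B: {a}

FOLLOW iteration:
FOLLOW(S) := {$}
pass 1:
  A→S b: FOLLOW(S) ⊇ FIRST(b) = {b}; new: +{b}
  S→a B: FOLLOW(B) ⊇ FOLLOW(S) ⊇ {$,b}; new: +{$,b}
  S→b A: FOLLOW(A) ⊇ FOLLOW(S) ⊇ {$,b}; new: +{$,b}
  FOLLOW[S]={$,b}  FOLLOW[A]={$,b}  FOLLOW[B]={$,b}
pass 2: done
  FOLLOW[S]={$,b}  FOLLOW[A]={$,b}  FOLLOW[B]={$,b}

FOLLOW(S) = ["$", "b"]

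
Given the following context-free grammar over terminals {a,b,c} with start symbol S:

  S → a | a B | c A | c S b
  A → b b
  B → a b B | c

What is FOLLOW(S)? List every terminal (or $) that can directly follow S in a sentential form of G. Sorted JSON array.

FIRST iteration:
[1]
  A via A→b b: +{b}
  B via B→a b B: +{a}
  B via B→c: +{c}
  S via S→a: +{a}
  S via S→c A: +{c}
  FIRST[S]={a,c}  FIRST[A]={b}  FIRST[B]={a,c}
[2] (stable)
  FIRST[S]={a,c}  FIRST[A]={b}  FIRST[B]={a,c}

FOLLOW iteration:
FOLLOW(S) := {$}
pass 1:
  S→a B: FOLLOW(B) ⊇ FOLLOW(S) ⊇ {$}; new: +{$}
  S→c A: FOLLOW(A) ⊇ FOLLOW(S) ⊇ {$}; new: +{$}
  S→c S b: FOLLOW(S) ⊇ FIRST(b) = {b}; new: +{b}
  FOLLOW(S)={$,b}  FOLLOW(A)={$}  FOLLOW(B)={$}
pass 2:
  S→a B: FOLLOW(B) ⊇ FOLLOW(S) ⊇ {$,b}; new: +{b}
  S→c A: FOLLOW(A) ⊇ FOLLOW(S) ⊇ {$,b}; new: +{b}
  FOLLOW(S)={$,b}  FOLLOW(A)={$,b}  FOLLOW(B)={$,b}
pass 3: — fixpoint
  FOLLOW(S)={$,b}  FOLLOW(A)={$,b}  FOLLOW(B)={$,b}

FOLLOW(S) = ["$", "b"]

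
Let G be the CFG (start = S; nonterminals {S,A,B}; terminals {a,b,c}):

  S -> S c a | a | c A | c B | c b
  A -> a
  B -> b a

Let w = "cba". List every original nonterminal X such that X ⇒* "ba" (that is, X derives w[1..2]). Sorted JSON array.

Convert to CNF:
  S -> S X3 | T2 A | T2 B | T2 T0 | a
  A -> a
  B -> T0 T1
  T0 -> b
  T1 -> a
  T2 -> c
  X3 -> T2 T1

CYK table (by increasing span) (cells [i..j] with 1 ≤ i ≤ j ≤ 2 only):
  [1..1]={T0}  "b"  orig:{}
  [2..2]={A,S,T1}  "a"  orig:{A,S}
  [1..2]={B}  "ba"

Original NTs in T[1,2] deriving "ba": ["B"]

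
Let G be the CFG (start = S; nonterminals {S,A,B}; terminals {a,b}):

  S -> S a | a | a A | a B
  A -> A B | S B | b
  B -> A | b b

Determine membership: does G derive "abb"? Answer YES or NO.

CNF form of G:
  S -> S T1 | T1 A | T1 B | a
  A -> A B | S B | b
  B -> A B | S B | T0 T0 | b
  T0 -> b
  T1 -> a

CYK fill:
  [0..0]={S,T1}  "a"  orig:{S}
  [1..1]={A,B,T0}  "b"  orig:{A,B}
  [2..2]={A,B,T0}  "b"  orig:{A,B}
  [0..1]={A,B,S}  "ab"
  [1..2]={A,B}  "bb"
  [0..2]={A,B,S}  "abb"

S ∈ T[0,2] ⇒ YES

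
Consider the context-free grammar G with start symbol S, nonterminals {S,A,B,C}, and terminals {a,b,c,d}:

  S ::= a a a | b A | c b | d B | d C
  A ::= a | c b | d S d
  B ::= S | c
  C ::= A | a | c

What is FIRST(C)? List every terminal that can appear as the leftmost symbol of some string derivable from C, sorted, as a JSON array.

FIRST iteration:
[1]
  A via A→a: +{a}
  A via A→c b: +{c}
  A via A→d S d: +{d}
  B via B→c: +{c}
  C via C→A: +{a,c,d}
  S via S→a a a: +{a}
  S via S→b A: +{b}
  S via S→c b: +{c}
  S via S→d B: +{d}
  FIRST[S]={a,b,c,d}  FIRST[A]={a,c,d}  FIRST[B]={c}  FIRST[C]={a,c,d}
[2]
  B via B→S: +{a,b,d}
  FIRST[S]={a,b,c,d}  FIRST[A]={a,c,d}  FIRST[B]={a,b,c,d}  FIRST[C]={a,c,d}
[3] done
  FIRST[S]={a,b,c,d}  FIRST[A]={a,c,d}  FIRST[B]={a,b,c,d}  FIRST[C]={a,c,d}

FIRST(C) = ["a", "c", "d"]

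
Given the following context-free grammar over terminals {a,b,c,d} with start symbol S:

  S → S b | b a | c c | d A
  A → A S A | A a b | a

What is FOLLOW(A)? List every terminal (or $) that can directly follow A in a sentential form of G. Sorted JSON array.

Compute FIRST by fixpoint:
iter 1:
  A via A→a: +{a}
  S via S→b a: +{b}
  S via S→c c: +{c}
  S via S→d A: +{d}
  S: {b,c,d}  A: {a}
iter 2: (stable)
  S: {b,c,d}  A: {a}

FOLLOW iteration:
seed FOLLOW(S) with $
iter 1:
  A→A S A: FOLLOW(A) ⊇ FIRST(S) = {b,c,d}; new: +{b,c,d}
  A→A S A: FOLLOW(S) ⊇ FIRST(A) = {a}; new: +{a}
  A→A a b: FOLLOW(A) ⊇ FIRST(a) = {a}; new: +{a}
  S→S b: FOLLOW(S) ⊇ FIRST(b) = {b}; new: +{b}
  S→d A: FOLLOW(A) ⊇ FOLLOW(S) ⊇ {$,a,b}; new: +{$}
  FOLLOW(S)={$,a,b}  FOLLOW(A)={$,a,b,c,d}
iter 2: done
  FOLLOW(S)={$,a,b}  FOLLOW(A)={$,a,b,c,d}

FOLLOW(A) = ["$", "a", "b", "c", "d"]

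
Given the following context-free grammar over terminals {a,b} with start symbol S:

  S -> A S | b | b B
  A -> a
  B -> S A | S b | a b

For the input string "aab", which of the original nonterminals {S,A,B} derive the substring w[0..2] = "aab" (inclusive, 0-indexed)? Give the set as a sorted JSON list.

CNF form of G:
  S -> A S | T0 B | b
  A -> a
  B -> S A | S T0 | T1 T0
  T0 -> b
  T1 -> a

CYK table (by increasing span), restricted to cells inside w[0..2]:
  [0..0]={A,T1}  "a"  orig:{A}
  [1..1]={A,T1}  "a"  orig:{A}
  [2..2]={S,T0}  "b"  orig:{S}
  [0..1]=∅  "aa"
  [1..2]={B,S}  "ab"
  [0..2]={S}  "aab"

Original NTs in T[0,2] deriving "aab": ["S"]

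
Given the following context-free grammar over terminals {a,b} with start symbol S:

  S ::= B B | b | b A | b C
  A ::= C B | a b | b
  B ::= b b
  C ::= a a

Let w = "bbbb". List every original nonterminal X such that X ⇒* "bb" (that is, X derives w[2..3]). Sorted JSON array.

CNF form of G:
  S -> B B | T1 A | T1 C | b
  A -> C B | T0 T1 | b
  B -> T1 T1
  C -> T0 T0
  T0 -> a
  T1 -> b

Fill CYK table bottom-up, restricted to cells inside w[2..3]:
  [2..2]={A,S,T1}  "b"  orig:{A,S}
  [3..3]={A,S,T1}  "b"  orig:{A,S}
  [2..3]={B,S}  "bb"

Original NTs in T[2,3] deriving "bb": ["B", "S"]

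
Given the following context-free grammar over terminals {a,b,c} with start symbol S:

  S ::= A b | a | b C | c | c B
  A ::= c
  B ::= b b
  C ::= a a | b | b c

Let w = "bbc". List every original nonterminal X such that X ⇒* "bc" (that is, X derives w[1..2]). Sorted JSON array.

Convert to CNF:
  S -> A T0 | T0 C | T2 B | a | c
  A -> c
  B -> T0 T0
  C -> T0 T2 | T1 T1 | b
  T0 -> b
  T1 -> a
  T2 -> c

Fill CYK table bottom-up — only the sub-triangle for w[1..2]:
  [1..1]={C,T0}  "b"  orig:{C}
  [2..2]={A,S,T2}  "c"  orig:{A,S}
  [1..2]={C}  "bc"

Original NTs in T[1,2] deriving "bc": ["C"]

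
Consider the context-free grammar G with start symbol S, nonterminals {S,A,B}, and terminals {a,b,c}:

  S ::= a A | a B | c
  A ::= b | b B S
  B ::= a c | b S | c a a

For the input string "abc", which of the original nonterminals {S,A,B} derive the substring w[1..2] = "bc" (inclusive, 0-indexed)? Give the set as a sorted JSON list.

CNF form of G:
  S -> T1 A | T1 B | c
  A -> T0 X3 | b
  B -> T0 S | T1 T2 | T2 X4
  T0 -> b
  T1 -> a
  T2 -> c
  X3 -> B S
  X4 -> T1 T1

CYK fill, restricted to cells inside w[1..2]:
  cell(1,1) b: {A,T0}  orig:{A}
  cell(2,2) c: {S,T2}  orig:{S}
  cell(1,2) bc: {B}

Original NTs in T[1,2] deriving "bc": ["B"]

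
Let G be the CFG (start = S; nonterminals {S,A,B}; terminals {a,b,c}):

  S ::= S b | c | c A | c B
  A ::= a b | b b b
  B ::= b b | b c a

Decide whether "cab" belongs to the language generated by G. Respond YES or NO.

CNF form of G:
  S -> S T1 | T2 A | T2 B | c
  A -> T0 T1 | T1 X3
  B -> T1 T1 | T1 X4
  T0 -> a
  T1 -> b
  T2 -> c
  X3 -> T1 T1
  X4 -> T2 T0

CYK table (by increasing span):
  cell(0,0) c: {S,T2}  orig:{S}
  cell(1,1) a: {T0}  orig:{}
  cell(2,2) b: {T1}  orig:{}
  cell(0,1) ca: {X4}  orig:{}
  cell(1,2) ab: {A}
  cell(0,2) cab: {S}

S ∈ T[0,2] ⇒ YES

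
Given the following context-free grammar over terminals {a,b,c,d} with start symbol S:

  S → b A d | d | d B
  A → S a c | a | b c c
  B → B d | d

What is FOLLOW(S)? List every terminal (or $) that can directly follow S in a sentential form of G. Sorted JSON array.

FIRST iteration:
round 1:
  A via A→a: +{a}
  A via A→b c c: +{b}
  B via B→d: +{d}
  S via S→b A d: +{b}
  S via S→d: +{d}
  FIRST(S)={b,d}  FIRST(A)={a,b}  FIRST(B)={d}
round 2:
  A via A→S a c: +{d}
  FIRST(S)={b,d}  FIRST(A)={a,b,d}  FIRST(B)={d}
round 3: done
  FIRST(S)={b,d}  FIRST(A)={a,b,d}  FIRST(B)={d}

FOLLOW iteration:
initialize: $ ∈ FOLLOW(S)
round 1:
  A→S a c: FOLLOW(S) ⊇ FIRST(a) = {a}; new: +{a}
  B→B d: FOLLOW(B) ⊇ FIRST(d) = {d}; new: +{d}
  S→b A d: FOLLOW(A) ⊇ FIRST(d) = {d}; new: +{d}
  S→d B: FOLLOW(B) ⊇ FOLLOW(S) ⊇ {$,a}; new: +{$,a}
  FOLLOW[S]={$,a}  FOLLOW[A]={d}  FOLLOW[B]={$,a,d}
round 2: — fixpoint
  FOLLOW[S]={$,a}  FOLLOW[A]={d}  FOLLOW[B]={$,a,d}

FOLLOW(S) = ["$", "a"]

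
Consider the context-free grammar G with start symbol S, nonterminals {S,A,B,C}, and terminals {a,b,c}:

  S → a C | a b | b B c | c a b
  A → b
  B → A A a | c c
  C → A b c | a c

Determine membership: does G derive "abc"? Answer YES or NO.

CNF form of G:
  S -> T0 C | T0 T2 | T1 X6 | T2 X5
  A -> b
  B -> A X3 | T1 T1
  C -> A X4 | T0 T1
  T0 -> a
  T1 -> c
  T2 -> b
  X3 -> A T0
  X4 -> T2 T1
  X5 -> B T1
  X6 -> T0 T2

Fill CYK table bottom-up:
  [0..0]={T0}  "a"  orig:{}
  [1..1]={A,T2}  "b"  orig:{A}
  [2..2]={T1}  "c"  orig:{}
  [0..1]={S,X6}  "ab"  orig:{S}
  [1..2]={X4}  "bc"  orig:{}
  [0..2]=∅  "abc"

S ∉ T[0,2] ⇒ NO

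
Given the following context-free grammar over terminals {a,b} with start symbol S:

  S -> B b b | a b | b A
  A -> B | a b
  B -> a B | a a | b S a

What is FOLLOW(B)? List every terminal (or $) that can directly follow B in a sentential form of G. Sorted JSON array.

FIRST iteration:
pass 1:
  A via A→a b: +{a}
  B via B→a B: +{a}
  B via B→b S a: +{b}
  S via S→B b b: +{a,b}
  S: {a,b}  A: {a}  B: {a,b}
pass 2:
  A via A→B: +{b}
  S: {a,b}  A: {a,b}  B: {a,b}
pass 3: done
  S: {a,b}  A: {a,b}  B: {a,b}

FOLLOW sets:
seed FOLLOW(S) with $
iter 1:
  B→b S a: FOLLOW(S) ⊇ FIRST(a) = {a}; new: +{a}
  S→B b b: FOLLOW(B) ⊇ FIRST(b) = {b}; new: +{b}
  S→b A: FOLLOW(A) ⊇ FOLLOW(S) ⊇ {$,a}; new: +{$,a}
  S: {$,a}  A: {$,a}  B: {b}
iter 2:
  A→B: FOLLOW(B) ⊇ FOLLOW(A) ⊇ {$,a}; new: +{$,a}
  S: {$,a}  A: {$,a}  B: {$,a,b}
iter 3: (stable)
  S: {$,a}  A: {$,a}  B: {$,a,b}

FOLLOW(B) = ["$", "a", "b"]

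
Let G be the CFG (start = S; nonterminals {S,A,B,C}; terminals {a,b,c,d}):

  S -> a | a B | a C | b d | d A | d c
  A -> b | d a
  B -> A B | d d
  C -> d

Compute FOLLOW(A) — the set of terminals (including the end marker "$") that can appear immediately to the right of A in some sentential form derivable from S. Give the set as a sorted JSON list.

FIRST sets, iterate to fixpoint:
round 1:
  A via A→b: +{b}
  A via A→d a: +{d}
  B via B→A B: +{b,d}
  C via C→d: +{d}
  S via S→a: +{a}
  S via S→b d: +{b}
  S via S→d A: +{d}
  S: {a,b,d}  A: {b,d}  B: {b,d}  C: {d}
round 2: — fixpoint
  S: {a,b,d}  A: {b,d}  B: {b,d}  C: {d}

FOLLOW sets:
initialize: $ ∈ FOLLOW(S)
[1]
  B→A B: FOLLOW(A) ⊇ FIRST(B) = {b,d}; new: +{b,d}
  S→a B: FOLLOW(B) ⊇ FOLLOW(S) ⊇ {$}; new: +{$}
  S→a C: FOLLOW(C) ⊇ FOLLOW(S) ⊇ {$}; new: +{$}
  S→d A: FOLLOW(A) ⊇ FOLLOW(S) ⊇ {$}; new: +{$}
  FOLLOW[S]={$}  FOLLOW[A]={$,b,d}  FOLLOW[B]={$}  FOLLOW[C]={$}
[2] — fixpoint
  FOLLOW[S]={$}  FOLLOW[A]={$,b,d}  FOLLOW[B]={$}  FOLLOW[C]={$}

FOLLOW(A) = ["$", "b", "d"]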